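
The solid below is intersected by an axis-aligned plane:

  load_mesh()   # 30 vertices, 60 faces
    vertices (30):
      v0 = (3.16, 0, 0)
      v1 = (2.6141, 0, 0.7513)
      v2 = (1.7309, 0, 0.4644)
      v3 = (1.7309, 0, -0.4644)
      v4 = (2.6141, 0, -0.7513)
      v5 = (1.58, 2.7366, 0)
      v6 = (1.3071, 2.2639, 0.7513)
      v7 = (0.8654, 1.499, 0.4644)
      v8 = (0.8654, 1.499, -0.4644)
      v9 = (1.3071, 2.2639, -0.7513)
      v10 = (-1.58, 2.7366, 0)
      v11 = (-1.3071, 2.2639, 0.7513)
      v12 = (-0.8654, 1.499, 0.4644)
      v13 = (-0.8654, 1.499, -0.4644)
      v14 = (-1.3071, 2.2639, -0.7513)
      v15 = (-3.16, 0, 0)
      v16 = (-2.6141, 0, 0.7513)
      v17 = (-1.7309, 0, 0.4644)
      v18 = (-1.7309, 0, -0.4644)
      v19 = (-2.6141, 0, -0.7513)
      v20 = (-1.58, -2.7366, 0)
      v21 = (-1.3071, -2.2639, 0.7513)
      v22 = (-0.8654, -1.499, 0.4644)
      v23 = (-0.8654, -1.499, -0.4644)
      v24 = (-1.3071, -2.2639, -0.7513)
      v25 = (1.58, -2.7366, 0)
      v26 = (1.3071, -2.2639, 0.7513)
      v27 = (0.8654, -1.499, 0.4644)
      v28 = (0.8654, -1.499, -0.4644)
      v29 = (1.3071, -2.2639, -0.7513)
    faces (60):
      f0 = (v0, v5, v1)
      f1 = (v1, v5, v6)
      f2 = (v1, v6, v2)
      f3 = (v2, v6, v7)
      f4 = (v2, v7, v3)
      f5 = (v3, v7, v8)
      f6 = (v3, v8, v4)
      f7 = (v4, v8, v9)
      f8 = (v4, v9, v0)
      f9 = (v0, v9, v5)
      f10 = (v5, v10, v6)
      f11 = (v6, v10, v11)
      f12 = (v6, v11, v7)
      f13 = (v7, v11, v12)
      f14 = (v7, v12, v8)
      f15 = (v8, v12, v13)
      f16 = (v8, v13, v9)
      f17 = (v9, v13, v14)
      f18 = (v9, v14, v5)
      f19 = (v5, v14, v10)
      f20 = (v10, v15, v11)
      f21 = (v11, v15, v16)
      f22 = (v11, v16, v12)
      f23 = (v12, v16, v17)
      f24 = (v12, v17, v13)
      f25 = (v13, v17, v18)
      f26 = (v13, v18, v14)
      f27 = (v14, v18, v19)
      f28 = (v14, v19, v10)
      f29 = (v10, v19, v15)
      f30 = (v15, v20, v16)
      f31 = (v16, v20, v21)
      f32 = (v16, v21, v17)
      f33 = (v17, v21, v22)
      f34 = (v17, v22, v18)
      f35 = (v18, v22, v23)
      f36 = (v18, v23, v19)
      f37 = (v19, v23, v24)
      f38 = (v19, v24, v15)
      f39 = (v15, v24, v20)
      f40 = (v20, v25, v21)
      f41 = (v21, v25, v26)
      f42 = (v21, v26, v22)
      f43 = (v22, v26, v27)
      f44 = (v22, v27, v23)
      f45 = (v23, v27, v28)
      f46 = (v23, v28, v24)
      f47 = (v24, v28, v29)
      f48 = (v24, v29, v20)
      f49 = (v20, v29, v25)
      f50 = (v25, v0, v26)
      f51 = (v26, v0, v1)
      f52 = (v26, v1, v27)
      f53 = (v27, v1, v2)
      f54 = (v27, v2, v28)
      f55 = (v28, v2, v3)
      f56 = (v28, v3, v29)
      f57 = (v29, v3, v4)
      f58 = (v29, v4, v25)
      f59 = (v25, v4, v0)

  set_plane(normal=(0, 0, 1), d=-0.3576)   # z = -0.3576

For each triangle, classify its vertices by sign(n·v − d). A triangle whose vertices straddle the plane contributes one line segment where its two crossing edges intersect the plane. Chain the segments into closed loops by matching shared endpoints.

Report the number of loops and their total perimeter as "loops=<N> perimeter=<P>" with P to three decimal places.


Straddling triangles (24 of 60):
  (v2,v7,v3) [++-] → (1.63138, 0.172366, -0.3576)–(1.7309, 0, -0.3576)  len=0.1990
  (v3,v7,v8) [-+-] → (1.63138, 0.172366, -0.3576)–(0.8654, 1.499, -0.3576)  len=1.5319
  (v4,v9,v0) [--+] → (2.27807, 1.07756, -0.3576)–(2.90017, 0, -0.3576)  len=1.2442
  (v0,v9,v5) [+-+] → (2.27807, 1.07756, -0.3576)–(1.45011, 2.51161, -0.3576)  len=1.6559
  (v7,v12,v8) [++-] → (0.66638, 1.499, -0.3576)–(0.8654, 1.499, -0.3576)  len=0.1990
  (v8,v12,v13) [-+-] → (0.66638, 1.499, -0.3576)–(-0.8654, 1.499, -0.3576)  len=1.5318
  (v9,v14,v5) [--+] → (0.205813, 2.51161, -0.3576)–(1.45011, 2.51161, -0.3576)  len=1.2443
  (v5,v14,v10) [+-+] → (0.205813, 2.51161, -0.3576)–(-1.45011, 2.51161, -0.3576)  len=1.6559
  (v12,v17,v13) [++-] → (-0.964921, 1.32663, -0.3576)–(-0.8654, 1.499, -0.3576)  len=0.1990
  (v13,v17,v18) [-+-] → (-0.964921, 1.32663, -0.3576)–(-1.7309, 0, -0.3576)  len=1.5319
  (v14,v19,v10) [--+] → (-2.07221, 1.43405, -0.3576)–(-1.45011, 2.51161, -0.3576)  len=1.2442
  (v10,v19,v15) [+-+] → (-2.07221, 1.43405, -0.3576)–(-2.90017, 0, -0.3576)  len=1.6559
  (v17,v22,v18) [++-] → (-1.63138, -0.172366, -0.3576)–(-1.7309, 0, -0.3576)  len=0.1990
  (v18,v22,v23) [-+-] → (-1.63138, -0.172366, -0.3576)–(-0.8654, -1.499, -0.3576)  len=1.5319
  (v19,v24,v15) [--+] → (-2.27807, -1.07756, -0.3576)–(-2.90017, 0, -0.3576)  len=1.2442
  (v15,v24,v20) [+-+] → (-2.27807, -1.07756, -0.3576)–(-1.45011, -2.51161, -0.3576)  len=1.6559
  (v22,v27,v23) [++-] → (-0.66638, -1.499, -0.3576)–(-0.8654, -1.499, -0.3576)  len=0.1990
  (v23,v27,v28) [-+-] → (-0.66638, -1.499, -0.3576)–(0.8654, -1.499, -0.3576)  len=1.5318
  (v24,v29,v20) [--+] → (-0.205813, -2.51161, -0.3576)–(-1.45011, -2.51161, -0.3576)  len=1.2443
  (v20,v29,v25) [+-+] → (-0.205813, -2.51161, -0.3576)–(1.45011, -2.51161, -0.3576)  len=1.6559
  (v27,v2,v28) [++-] → (0.964921, -1.32663, -0.3576)–(0.8654, -1.499, -0.3576)  len=0.1990
  (v28,v2,v3) [-+-] → (0.964921, -1.32663, -0.3576)–(1.7309, 0, -0.3576)  len=1.5319
  (v29,v4,v25) [--+] → (2.07221, -1.43405, -0.3576)–(1.45011, -2.51161, -0.3576)  len=1.2442
  (v25,v4,v0) [+-+] → (2.07221, -1.43405, -0.3576)–(2.90017, 0, -0.3576)  len=1.6559

Chained into 2 loop(s):
  loop 1: 12 segments, perimeter = 10.3853
  loop 2: 12 segments, perimeter = 17.4010
Total perimeter = 27.786

loops=2 perimeter=27.786


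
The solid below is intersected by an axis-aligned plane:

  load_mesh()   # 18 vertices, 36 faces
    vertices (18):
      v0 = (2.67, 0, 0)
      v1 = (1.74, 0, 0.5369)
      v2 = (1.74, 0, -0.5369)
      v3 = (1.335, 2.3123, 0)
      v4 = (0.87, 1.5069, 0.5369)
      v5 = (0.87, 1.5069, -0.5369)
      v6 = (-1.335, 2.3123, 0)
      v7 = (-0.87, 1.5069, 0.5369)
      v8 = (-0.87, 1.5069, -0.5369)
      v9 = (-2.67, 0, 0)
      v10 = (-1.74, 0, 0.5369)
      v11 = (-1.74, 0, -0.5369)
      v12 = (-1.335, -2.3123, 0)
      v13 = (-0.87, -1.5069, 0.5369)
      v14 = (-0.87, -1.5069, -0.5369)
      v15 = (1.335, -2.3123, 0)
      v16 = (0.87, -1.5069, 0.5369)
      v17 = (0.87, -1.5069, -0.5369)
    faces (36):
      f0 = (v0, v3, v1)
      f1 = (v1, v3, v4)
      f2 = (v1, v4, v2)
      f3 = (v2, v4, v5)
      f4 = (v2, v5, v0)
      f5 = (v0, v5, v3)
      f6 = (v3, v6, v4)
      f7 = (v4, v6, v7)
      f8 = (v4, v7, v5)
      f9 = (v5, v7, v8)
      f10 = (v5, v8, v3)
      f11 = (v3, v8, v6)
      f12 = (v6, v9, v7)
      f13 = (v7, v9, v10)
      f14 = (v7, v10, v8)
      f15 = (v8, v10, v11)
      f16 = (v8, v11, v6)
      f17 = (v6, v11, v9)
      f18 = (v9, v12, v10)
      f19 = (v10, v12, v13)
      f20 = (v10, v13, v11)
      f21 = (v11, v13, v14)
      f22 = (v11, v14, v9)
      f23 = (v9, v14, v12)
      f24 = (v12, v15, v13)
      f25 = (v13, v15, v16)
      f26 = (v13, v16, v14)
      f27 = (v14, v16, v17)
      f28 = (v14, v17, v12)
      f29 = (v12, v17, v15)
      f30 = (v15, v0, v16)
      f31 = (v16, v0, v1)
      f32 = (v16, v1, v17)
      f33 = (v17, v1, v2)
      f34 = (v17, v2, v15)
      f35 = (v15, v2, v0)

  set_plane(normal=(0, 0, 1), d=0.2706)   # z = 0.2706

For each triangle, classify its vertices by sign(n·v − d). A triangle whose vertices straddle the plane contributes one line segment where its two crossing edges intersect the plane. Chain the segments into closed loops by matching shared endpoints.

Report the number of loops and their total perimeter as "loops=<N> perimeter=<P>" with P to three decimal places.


Straddling triangles (24 of 36):
  (v0,v3,v1) [--+] → (1.53912, 1.14689, 0.2706)–(2.20128, 0, 0.2706)  len=1.3243
  (v1,v3,v4) [+-+] → (1.53912, 1.14689, 0.2706)–(1.10064, 1.90637, 0.2706)  len=0.8770
  (v1,v4,v2) [++-] → (1.08576, 1.13319, 0.2706)–(1.74, 0, 0.2706)  len=1.3085
  (v2,v4,v5) [-+-] → (1.08576, 1.13319, 0.2706)–(0.87, 1.5069, 0.2706)  len=0.4315
  (v3,v6,v4) [--+] → (-0.22367, 1.90637, 0.2706)–(1.10064, 1.90637, 0.2706)  len=1.3243
  (v4,v6,v7) [+-+] → (-0.22367, 1.90637, 0.2706)–(-1.10064, 1.90637, 0.2706)  len=0.8770
  (v4,v7,v5) [++-] → (-0.438484, 1.5069, 0.2706)–(0.87, 1.5069, 0.2706)  len=1.3085
  (v5,v7,v8) [-+-] → (-0.438484, 1.5069, 0.2706)–(-0.87, 1.5069, 0.2706)  len=0.4315
  (v6,v9,v7) [--+] → (-1.76279, 0.759484, 0.2706)–(-1.10064, 1.90637, 0.2706)  len=1.3243
  (v7,v9,v10) [+-+] → (-1.76279, 0.759484, 0.2706)–(-2.20128, 0, 0.2706)  len=0.8770
  (v7,v10,v8) [++-] → (-1.52424, 0.373708, 0.2706)–(-0.87, 1.5069, 0.2706)  len=1.3085
  (v8,v10,v11) [-+-] → (-1.52424, 0.373708, 0.2706)–(-1.74, 0, 0.2706)  len=0.4315
  (v9,v12,v10) [--+] → (-1.53912, -1.14689, 0.2706)–(-2.20128, 0, 0.2706)  len=1.3243
  (v10,v12,v13) [+-+] → (-1.53912, -1.14689, 0.2706)–(-1.10064, -1.90637, 0.2706)  len=0.8770
  (v10,v13,v11) [++-] → (-1.08576, -1.13319, 0.2706)–(-1.74, 0, 0.2706)  len=1.3085
  (v11,v13,v14) [-+-] → (-1.08576, -1.13319, 0.2706)–(-0.87, -1.5069, 0.2706)  len=0.4315
  (v12,v15,v13) [--+] → (0.22367, -1.90637, 0.2706)–(-1.10064, -1.90637, 0.2706)  len=1.3243
  (v13,v15,v16) [+-+] → (0.22367, -1.90637, 0.2706)–(1.10064, -1.90637, 0.2706)  len=0.8770
  (v13,v16,v14) [++-] → (0.438484, -1.5069, 0.2706)–(-0.87, -1.5069, 0.2706)  len=1.3085
  (v14,v16,v17) [-+-] → (0.438484, -1.5069, 0.2706)–(0.87, -1.5069, 0.2706)  len=0.4315
  (v15,v0,v16) [--+] → (1.76279, -0.759484, 0.2706)–(1.10064, -1.90637, 0.2706)  len=1.3243
  (v16,v0,v1) [+-+] → (1.76279, -0.759484, 0.2706)–(2.20128, 0, 0.2706)  len=0.8770
  (v16,v1,v17) [++-] → (1.52424, -0.373708, 0.2706)–(0.87, -1.5069, 0.2706)  len=1.3085
  (v17,v1,v2) [-+-] → (1.52424, -0.373708, 0.2706)–(1.74, 0, 0.2706)  len=0.4315

Chained into 2 loop(s):
  loop 1: 12 segments, perimeter = 13.2077
  loop 2: 12 segments, perimeter = 10.4401
Total perimeter = 23.648

loops=2 perimeter=23.648


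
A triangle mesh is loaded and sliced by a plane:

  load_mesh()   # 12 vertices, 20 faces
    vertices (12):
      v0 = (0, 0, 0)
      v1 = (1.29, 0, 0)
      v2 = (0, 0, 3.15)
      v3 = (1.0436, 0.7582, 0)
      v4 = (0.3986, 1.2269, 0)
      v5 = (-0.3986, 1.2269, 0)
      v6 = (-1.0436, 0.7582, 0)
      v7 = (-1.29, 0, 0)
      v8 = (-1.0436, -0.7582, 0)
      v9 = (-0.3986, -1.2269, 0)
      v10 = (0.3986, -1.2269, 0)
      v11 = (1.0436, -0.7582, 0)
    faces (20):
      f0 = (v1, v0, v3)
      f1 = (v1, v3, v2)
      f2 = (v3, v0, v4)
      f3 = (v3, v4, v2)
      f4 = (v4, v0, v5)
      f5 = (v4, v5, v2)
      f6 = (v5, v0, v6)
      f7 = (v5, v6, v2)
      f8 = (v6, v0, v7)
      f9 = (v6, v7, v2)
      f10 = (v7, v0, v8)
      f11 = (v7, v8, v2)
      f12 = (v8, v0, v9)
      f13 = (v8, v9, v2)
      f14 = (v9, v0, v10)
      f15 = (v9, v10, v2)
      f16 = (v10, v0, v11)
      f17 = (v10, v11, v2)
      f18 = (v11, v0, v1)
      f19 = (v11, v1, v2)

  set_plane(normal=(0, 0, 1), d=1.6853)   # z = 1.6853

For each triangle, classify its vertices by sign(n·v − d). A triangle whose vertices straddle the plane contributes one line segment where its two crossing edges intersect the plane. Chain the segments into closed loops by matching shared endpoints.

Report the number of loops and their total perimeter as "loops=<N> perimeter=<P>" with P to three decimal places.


loops=1 perimeter=3.707

Straddling triangles (10 of 20):
  (v1,v3,v2) [--+] → (0.485257, 0.352551, 1.6853)–(0.59983, 0, 1.6853)  len=0.3707
  (v3,v4,v2) [--+] → (0.185343, 0.570489, 1.6853)–(0.485257, 0.352551, 1.6853)  len=0.3707
  (v4,v5,v2) [--+] → (-0.185343, 0.570489, 1.6853)–(0.185343, 0.570489, 1.6853)  len=0.3707
  (v5,v6,v2) [--+] → (-0.485257, 0.352551, 1.6853)–(-0.185343, 0.570489, 1.6853)  len=0.3707
  (v6,v7,v2) [--+] → (-0.59983, 0, 1.6853)–(-0.485257, 0.352551, 1.6853)  len=0.3707
  (v7,v8,v2) [--+] → (-0.485257, -0.352551, 1.6853)–(-0.59983, 0, 1.6853)  len=0.3707
  (v8,v9,v2) [--+] → (-0.185343, -0.570489, 1.6853)–(-0.485257, -0.352551, 1.6853)  len=0.3707
  (v9,v10,v2) [--+] → (0.185343, -0.570489, 1.6853)–(-0.185343, -0.570489, 1.6853)  len=0.3707
  (v10,v11,v2) [--+] → (0.485257, -0.352551, 1.6853)–(0.185343, -0.570489, 1.6853)  len=0.3707
  (v11,v1,v2) [--+] → (0.59983, 0, 1.6853)–(0.485257, -0.352551, 1.6853)  len=0.3707

Chained into 1 loop(s):
  loop 1: 10 segments, perimeter = 3.7071
Total perimeter = 3.707


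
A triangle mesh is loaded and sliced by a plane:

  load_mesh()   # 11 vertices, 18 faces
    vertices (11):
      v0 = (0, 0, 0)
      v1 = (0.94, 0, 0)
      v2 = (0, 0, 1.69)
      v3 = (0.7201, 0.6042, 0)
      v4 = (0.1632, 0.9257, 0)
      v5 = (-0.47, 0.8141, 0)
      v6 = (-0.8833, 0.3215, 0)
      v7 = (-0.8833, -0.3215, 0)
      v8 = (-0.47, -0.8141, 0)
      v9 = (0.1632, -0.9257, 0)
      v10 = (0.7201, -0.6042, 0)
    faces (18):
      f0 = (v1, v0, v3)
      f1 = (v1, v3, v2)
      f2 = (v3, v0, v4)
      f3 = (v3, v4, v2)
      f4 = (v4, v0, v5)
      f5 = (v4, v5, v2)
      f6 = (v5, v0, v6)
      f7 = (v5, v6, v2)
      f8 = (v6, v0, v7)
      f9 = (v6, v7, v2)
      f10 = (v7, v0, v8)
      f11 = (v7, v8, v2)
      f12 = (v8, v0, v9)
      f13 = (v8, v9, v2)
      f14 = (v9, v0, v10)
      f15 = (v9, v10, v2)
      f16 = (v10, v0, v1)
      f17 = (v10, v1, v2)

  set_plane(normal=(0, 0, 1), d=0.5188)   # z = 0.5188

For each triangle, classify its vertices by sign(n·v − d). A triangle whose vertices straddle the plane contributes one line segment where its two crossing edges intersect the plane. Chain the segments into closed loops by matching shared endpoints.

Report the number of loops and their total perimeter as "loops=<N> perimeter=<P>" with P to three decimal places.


Straddling triangles (9 of 18):
  (v1,v3,v2) [--+] → (0.499042, 0.418721, 0.5188)–(0.651437, 0, 0.5188)  len=0.4456
  (v3,v4,v2) [--+] → (0.1131, 0.641527, 0.5188)–(0.499042, 0.418721, 0.5188)  len=0.4456
  (v4,v5,v2) [--+] → (-0.325718, 0.564186, 0.5188)–(0.1131, 0.641527, 0.5188)  len=0.4456
  (v5,v6,v2) [--+] → (-0.612143, 0.222805, 0.5188)–(-0.325718, 0.564186, 0.5188)  len=0.4456
  (v6,v7,v2) [--+] → (-0.612143, -0.222805, 0.5188)–(-0.612143, 0.222805, 0.5188)  len=0.4456
  (v7,v8,v2) [--+] → (-0.325718, -0.564186, 0.5188)–(-0.612143, -0.222805, 0.5188)  len=0.4456
  (v8,v9,v2) [--+] → (0.1131, -0.641527, 0.5188)–(-0.325718, -0.564186, 0.5188)  len=0.4456
  (v9,v10,v2) [--+] → (0.499042, -0.418721, 0.5188)–(0.1131, -0.641527, 0.5188)  len=0.4456
  (v10,v1,v2) [--+] → (0.651437, 0, 0.5188)–(0.499042, -0.418721, 0.5188)  len=0.4456

Chained into 1 loop(s):
  loop 1: 9 segments, perimeter = 4.0105
Total perimeter = 4.010

loops=1 perimeter=4.010


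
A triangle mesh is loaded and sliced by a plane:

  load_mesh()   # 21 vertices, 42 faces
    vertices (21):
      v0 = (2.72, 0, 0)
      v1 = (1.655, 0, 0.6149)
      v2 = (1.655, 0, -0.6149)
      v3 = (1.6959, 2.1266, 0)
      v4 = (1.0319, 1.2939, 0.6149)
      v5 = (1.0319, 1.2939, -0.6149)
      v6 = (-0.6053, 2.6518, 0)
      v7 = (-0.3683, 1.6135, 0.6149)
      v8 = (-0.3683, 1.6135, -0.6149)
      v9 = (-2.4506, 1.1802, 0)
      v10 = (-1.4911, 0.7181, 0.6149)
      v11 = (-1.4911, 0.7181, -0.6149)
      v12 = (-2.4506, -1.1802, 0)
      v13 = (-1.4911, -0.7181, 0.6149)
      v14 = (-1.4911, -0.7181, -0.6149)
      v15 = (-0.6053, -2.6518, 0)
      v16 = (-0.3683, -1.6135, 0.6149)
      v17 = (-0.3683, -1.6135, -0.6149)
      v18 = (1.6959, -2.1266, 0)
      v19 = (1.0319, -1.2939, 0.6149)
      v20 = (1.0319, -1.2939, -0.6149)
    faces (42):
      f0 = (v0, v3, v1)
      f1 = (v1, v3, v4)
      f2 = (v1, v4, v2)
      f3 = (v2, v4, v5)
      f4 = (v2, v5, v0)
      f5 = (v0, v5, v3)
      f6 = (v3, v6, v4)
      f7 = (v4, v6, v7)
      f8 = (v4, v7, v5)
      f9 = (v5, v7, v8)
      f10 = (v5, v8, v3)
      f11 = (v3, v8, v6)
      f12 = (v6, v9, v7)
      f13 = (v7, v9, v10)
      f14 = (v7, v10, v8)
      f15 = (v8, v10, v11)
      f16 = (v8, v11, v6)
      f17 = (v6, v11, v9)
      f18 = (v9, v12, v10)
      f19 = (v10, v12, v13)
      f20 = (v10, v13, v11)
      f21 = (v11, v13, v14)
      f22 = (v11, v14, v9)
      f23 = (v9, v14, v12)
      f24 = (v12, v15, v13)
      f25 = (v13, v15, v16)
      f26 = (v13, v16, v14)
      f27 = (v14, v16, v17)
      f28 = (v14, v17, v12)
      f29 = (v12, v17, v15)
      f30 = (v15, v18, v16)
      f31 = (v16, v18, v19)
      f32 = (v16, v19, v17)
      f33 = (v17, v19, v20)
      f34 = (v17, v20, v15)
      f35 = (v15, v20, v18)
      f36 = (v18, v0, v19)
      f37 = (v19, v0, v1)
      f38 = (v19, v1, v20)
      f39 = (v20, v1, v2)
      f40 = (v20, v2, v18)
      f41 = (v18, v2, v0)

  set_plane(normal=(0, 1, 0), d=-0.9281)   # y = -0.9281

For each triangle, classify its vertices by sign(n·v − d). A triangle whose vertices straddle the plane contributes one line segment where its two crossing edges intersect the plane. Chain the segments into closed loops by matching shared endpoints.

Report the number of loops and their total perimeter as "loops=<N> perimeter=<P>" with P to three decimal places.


loops=2 perimeter=7.669

Straddling triangles (14 of 42):
  (v9,v12,v10) [+-+] → (-2.4506, -0.9281, 0)–(-2.32318, -0.9281, 0.0816606)  len=0.1513
  (v10,v12,v13) [+-+] → (-2.32318, -0.9281, 0.0816606)–(-1.92714, -0.9281, 0.33546)  len=0.4704
  (v9,v14,v12) [++-] → (-1.92714, -0.9281, -0.33546)–(-2.4506, -0.9281, 0)  len=0.6217
  (v12,v15,v13) [--+] → (-1.3949, -0.9281, 0.548122)–(-1.92714, -0.9281, 0.33546)  len=0.5732
  (v13,v15,v16) [+--] → (-1.3949, -0.9281, 0.548122)–(-1.22777, -0.9281, 0.6149)  len=0.1800
  (v13,v16,v14) [+-+] → (-1.22777, -0.9281, 0.6149)–(-1.22777, -0.9281, -0.326472)  len=0.9414
  (v14,v16,v17) [+--] → (-1.22777, -0.9281, -0.326472)–(-1.22777, -0.9281, -0.6149)  len=0.2884
  (v14,v17,v12) [+--] → (-1.22777, -0.9281, -0.6149)–(-1.92714, -0.9281, -0.33546)  len=0.7531
  (v18,v0,v19) [-+-] → (2.27306, -0.9281, 0)–(1.50914, -0.9281, 0.441061)  len=0.8821
  (v19,v0,v1) [-++] → (1.50914, -0.9281, 0.441061)–(1.20806, -0.9281, 0.6149)  len=0.3477
  (v19,v1,v20) [-+-] → (1.20806, -0.9281, 0.6149)–(1.20806, -0.9281, -0.267222)  len=0.8821
  (v20,v1,v2) [-++] → (1.20806, -0.9281, -0.267222)–(1.20806, -0.9281, -0.6149)  len=0.3477
  (v20,v2,v18) [-+-] → (1.20806, -0.9281, -0.6149)–(1.67285, -0.9281, -0.346543)  len=0.5367
  (v18,v2,v0) [-++] → (1.67285, -0.9281, -0.346543)–(2.27306, -0.9281, 0)  len=0.6931

Chained into 2 loop(s):
  loop 1: 8 segments, perimeter = 3.9795
  loop 2: 6 segments, perimeter = 3.6893
Total perimeter = 7.669


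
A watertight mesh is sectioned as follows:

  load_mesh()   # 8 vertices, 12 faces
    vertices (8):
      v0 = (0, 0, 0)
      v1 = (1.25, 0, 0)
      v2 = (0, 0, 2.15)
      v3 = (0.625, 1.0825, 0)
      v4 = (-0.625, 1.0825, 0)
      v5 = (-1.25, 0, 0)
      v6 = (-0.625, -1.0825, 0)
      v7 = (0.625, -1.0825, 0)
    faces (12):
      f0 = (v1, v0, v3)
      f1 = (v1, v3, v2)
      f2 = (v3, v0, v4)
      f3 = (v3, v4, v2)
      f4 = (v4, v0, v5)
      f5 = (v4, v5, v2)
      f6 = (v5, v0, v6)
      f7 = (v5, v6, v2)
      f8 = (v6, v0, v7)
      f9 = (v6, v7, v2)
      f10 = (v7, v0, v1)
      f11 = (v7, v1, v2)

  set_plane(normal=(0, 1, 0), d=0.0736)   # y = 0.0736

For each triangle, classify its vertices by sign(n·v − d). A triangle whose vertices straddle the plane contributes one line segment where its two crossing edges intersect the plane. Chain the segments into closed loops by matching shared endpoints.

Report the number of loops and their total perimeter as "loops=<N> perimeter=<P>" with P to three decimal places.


Straddling triangles (6 of 12):
  (v1,v0,v3) [--+] → (0.0424942, 0.0736, 0)–(1.20751, 0.0736, 0)  len=1.1650
  (v1,v3,v2) [-+-] → (1.20751, 0.0736, 0)–(0.0424942, 0.0736, 2.00382)  len=2.3179
  (v3,v0,v4) [+-+] → (0.0424942, 0.0736, 0)–(-0.0424942, 0.0736, 0)  len=0.0850
  (v3,v4,v2) [++-] → (-0.0424942, 0.0736, 2.00382)–(0.0424942, 0.0736, 2.00382)  len=0.0850
  (v4,v0,v5) [+--] → (-0.0424942, 0.0736, 0)–(-1.20751, 0.0736, 0)  len=1.1650
  (v4,v5,v2) [+--] → (-1.20751, 0.0736, 0)–(-0.0424942, 0.0736, 2.00382)  len=2.3179

Chained into 1 loop(s):
  loop 1: 6 segments, perimeter = 7.1358
Total perimeter = 7.136

loops=1 perimeter=7.136


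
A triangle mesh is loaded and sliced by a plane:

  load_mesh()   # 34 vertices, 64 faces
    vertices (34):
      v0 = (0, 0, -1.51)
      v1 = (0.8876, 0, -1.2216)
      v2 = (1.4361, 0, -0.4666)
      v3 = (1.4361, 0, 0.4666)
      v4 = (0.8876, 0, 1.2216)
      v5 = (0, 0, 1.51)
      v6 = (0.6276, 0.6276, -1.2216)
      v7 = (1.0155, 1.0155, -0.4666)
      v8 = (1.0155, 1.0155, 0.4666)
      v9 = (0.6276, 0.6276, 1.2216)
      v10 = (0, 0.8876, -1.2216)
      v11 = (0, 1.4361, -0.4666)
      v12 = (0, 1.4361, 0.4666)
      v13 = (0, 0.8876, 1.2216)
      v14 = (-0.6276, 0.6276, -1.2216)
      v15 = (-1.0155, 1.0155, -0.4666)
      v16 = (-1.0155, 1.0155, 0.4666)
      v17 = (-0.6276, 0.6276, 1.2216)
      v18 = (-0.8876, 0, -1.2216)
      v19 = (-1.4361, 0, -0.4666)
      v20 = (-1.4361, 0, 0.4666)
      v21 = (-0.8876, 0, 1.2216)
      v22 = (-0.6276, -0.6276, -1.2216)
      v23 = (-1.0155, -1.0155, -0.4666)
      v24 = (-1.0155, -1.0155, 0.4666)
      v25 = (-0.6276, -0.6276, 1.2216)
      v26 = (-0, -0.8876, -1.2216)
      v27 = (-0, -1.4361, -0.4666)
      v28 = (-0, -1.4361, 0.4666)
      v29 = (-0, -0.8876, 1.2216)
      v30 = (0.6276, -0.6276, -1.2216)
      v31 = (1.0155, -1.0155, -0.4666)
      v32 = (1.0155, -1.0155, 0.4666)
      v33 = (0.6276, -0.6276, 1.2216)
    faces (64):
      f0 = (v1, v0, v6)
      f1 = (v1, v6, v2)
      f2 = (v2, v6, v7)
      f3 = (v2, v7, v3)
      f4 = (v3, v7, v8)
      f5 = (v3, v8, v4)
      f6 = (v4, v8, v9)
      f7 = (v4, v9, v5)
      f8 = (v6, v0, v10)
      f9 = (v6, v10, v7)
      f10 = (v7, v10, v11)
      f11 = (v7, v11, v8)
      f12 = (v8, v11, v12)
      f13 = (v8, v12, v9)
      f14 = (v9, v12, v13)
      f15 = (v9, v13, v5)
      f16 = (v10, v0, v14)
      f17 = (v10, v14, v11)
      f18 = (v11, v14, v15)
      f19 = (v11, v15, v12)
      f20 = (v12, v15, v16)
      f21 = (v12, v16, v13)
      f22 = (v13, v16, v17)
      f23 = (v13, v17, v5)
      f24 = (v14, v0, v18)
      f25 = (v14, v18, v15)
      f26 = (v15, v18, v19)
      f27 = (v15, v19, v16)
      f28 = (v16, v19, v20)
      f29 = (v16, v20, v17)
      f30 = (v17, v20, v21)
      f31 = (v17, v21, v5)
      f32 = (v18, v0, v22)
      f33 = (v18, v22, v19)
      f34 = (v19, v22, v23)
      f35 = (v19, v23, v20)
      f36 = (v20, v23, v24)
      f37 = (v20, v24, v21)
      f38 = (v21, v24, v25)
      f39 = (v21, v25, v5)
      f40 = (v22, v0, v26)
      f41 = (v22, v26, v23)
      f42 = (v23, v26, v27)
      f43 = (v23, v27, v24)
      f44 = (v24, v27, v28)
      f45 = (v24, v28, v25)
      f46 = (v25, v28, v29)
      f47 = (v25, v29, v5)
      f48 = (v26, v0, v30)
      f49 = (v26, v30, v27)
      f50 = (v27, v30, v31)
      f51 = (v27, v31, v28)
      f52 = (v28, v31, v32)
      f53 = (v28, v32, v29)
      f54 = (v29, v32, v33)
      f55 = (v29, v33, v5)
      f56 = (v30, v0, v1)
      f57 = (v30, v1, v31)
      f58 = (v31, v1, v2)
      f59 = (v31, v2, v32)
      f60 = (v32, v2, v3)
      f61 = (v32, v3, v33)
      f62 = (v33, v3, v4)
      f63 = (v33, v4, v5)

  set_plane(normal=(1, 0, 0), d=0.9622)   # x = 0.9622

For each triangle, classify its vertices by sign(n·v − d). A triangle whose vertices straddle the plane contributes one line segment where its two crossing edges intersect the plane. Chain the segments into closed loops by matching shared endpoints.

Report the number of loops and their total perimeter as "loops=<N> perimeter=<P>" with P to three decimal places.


Straddling triangles (18 of 64):
  (v1,v6,v2) [--+] → (0.9622, 0.367866, -0.909141)–(0.9622, 0, -1.11891)  len=0.4235
  (v2,v6,v7) [+-+] → (0.9622, 0.367866, -0.909141)–(0.9622, 0.9622, -0.570342)  len=0.6841
  (v3,v8,v4) [++-] → (0.9622, 0.592309, 0.781233)–(0.9622, 0, 1.11891)  len=0.6818
  (v4,v8,v9) [-+-] → (0.9622, 0.592309, 0.781233)–(0.9622, 0.9622, 0.570342)  len=0.4258
  (v6,v10,v7) [--+] → (0.9622, 1.00879, -0.506227)–(0.9622, 0.9622, -0.570342)  len=0.0793
  (v7,v10,v11) [+--] → (0.9622, 1.00879, -0.506227)–(0.9622, 1.03758, -0.4666)  len=0.0490
  (v7,v11,v8) [+-+] → (0.9622, 1.03758, -0.4666)–(0.9622, 1.03758, 0.41762)  len=0.8842
  (v8,v11,v12) [+--] → (0.9622, 1.03758, 0.41762)–(0.9622, 1.03758, 0.4666)  len=0.0490
  (v8,v12,v9) [+--] → (0.9622, 1.03758, 0.4666)–(0.9622, 0.9622, 0.570342)  len=0.1282
  (v27,v30,v31) [--+] → (0.9622, -0.9622, -0.570342)–(0.9622, -1.03758, -0.4666)  len=0.1282
  (v27,v31,v28) [-+-] → (0.9622, -1.03758, -0.4666)–(0.9622, -1.03758, -0.41762)  len=0.0490
  (v28,v31,v32) [-++] → (0.9622, -1.03758, -0.41762)–(0.9622, -1.03758, 0.4666)  len=0.8842
  (v28,v32,v29) [-+-] → (0.9622, -1.03758, 0.4666)–(0.9622, -1.00879, 0.506227)  len=0.0490
  (v29,v32,v33) [-+-] → (0.9622, -1.00879, 0.506227)–(0.9622, -0.9622, 0.570342)  len=0.0793
  (v30,v1,v31) [--+] → (0.9622, -0.592309, -0.781233)–(0.9622, -0.9622, -0.570342)  len=0.4258
  (v31,v1,v2) [+-+] → (0.9622, -0.592309, -0.781233)–(0.9622, 0, -1.11891)  len=0.6818
  (v32,v3,v33) [++-] → (0.9622, -0.367866, 0.909141)–(0.9622, -0.9622, 0.570342)  len=0.6841
  (v33,v3,v4) [-+-] → (0.9622, -0.367866, 0.909141)–(0.9622, 0, 1.11891)  len=0.4235

Chained into 1 loop(s):
  loop 1: 18 segments, perimeter = 6.8097
Total perimeter = 6.810

loops=1 perimeter=6.810


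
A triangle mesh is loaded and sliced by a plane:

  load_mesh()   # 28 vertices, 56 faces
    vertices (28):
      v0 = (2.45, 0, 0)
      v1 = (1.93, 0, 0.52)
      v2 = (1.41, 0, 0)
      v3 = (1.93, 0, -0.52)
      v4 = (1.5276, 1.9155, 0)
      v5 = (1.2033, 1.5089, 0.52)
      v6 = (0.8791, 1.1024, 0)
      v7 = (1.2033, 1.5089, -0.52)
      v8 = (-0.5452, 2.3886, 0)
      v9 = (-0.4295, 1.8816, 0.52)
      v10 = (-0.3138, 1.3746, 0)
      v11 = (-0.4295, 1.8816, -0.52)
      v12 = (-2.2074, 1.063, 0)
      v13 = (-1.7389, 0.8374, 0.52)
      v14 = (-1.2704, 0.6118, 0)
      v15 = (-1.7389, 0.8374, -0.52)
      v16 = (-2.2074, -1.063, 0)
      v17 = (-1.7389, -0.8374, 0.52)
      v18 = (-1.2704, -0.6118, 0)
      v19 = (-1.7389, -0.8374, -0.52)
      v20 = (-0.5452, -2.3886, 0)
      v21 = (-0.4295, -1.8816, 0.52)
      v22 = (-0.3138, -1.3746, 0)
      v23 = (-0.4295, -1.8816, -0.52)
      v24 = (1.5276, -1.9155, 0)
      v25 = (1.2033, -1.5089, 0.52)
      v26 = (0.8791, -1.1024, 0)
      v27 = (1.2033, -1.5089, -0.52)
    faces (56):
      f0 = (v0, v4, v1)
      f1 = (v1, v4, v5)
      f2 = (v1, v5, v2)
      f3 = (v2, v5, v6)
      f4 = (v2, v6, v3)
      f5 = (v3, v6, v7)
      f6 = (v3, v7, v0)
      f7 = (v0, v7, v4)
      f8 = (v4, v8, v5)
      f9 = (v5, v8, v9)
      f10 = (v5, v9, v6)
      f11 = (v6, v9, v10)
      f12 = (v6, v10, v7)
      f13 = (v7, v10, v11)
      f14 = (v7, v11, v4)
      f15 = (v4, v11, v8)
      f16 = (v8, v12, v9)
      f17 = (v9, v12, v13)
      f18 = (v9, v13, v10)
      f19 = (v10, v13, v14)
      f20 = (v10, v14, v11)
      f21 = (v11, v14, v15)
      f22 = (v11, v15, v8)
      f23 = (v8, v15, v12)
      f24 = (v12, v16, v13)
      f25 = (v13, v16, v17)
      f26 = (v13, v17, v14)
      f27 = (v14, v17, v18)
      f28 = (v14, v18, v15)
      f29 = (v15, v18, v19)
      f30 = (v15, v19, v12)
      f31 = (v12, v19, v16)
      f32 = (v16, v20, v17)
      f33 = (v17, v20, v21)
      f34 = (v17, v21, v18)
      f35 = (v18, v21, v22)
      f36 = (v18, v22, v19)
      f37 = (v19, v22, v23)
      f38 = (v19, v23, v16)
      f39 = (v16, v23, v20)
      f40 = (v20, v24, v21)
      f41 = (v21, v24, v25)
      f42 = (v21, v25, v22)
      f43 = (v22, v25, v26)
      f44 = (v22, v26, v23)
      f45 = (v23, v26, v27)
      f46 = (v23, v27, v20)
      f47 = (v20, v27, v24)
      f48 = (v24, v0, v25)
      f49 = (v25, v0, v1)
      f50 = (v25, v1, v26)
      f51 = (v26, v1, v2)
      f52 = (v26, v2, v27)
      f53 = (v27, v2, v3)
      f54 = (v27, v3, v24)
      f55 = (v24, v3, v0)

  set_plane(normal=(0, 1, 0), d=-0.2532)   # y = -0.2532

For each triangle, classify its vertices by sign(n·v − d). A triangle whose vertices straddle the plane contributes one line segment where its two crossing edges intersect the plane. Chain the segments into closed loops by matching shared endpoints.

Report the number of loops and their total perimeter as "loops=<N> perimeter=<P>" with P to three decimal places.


Straddling triangles (16 of 56):
  (v12,v16,v13) [+-+] → (-2.2074, -0.2532, 0)–(-2.00776, -0.2532, 0.221583)  len=0.2983
  (v13,v16,v17) [+--] → (-2.00776, -0.2532, 0.221583)–(-1.7389, -0.2532, 0.52)  len=0.4017
  (v13,v17,v14) [+-+] → (-1.7389, -0.2532, 0.52)–(-1.55004, -0.2532, 0.310378)  len=0.2822
  (v14,v17,v18) [+--] → (-1.55004, -0.2532, 0.310378)–(-1.2704, -0.2532, 0)  len=0.4178
  (v14,v18,v15) [+-+] → (-1.2704, -0.2532, 0)–(-1.38633, -0.2532, -0.128672)  len=0.1732
  (v15,v18,v19) [+--] → (-1.38633, -0.2532, -0.128672)–(-1.7389, -0.2532, -0.52)  len=0.5267
  (v15,v19,v12) [+-+] → (-1.7389, -0.2532, -0.52)–(-1.88292, -0.2532, -0.360147)  len=0.2152
  (v12,v19,v16) [+--] → (-1.88292, -0.2532, -0.360147)–(-2.2074, -0.2532, 0)  len=0.4848
  (v24,v0,v25) [-+-] → (2.32807, -0.2532, 0)–(2.2408, -0.2532, 0.0872583)  len=0.1234
  (v25,v0,v1) [-++] → (2.2408, -0.2532, 0.0872583)–(1.80806, -0.2532, 0.52)  len=0.6120
  (v25,v1,v26) [-+-] → (1.80806, -0.2532, 0.52)–(1.68863, -0.2532, 0.400566)  len=0.1689
  (v26,v1,v2) [-++] → (1.68863, -0.2532, 0.400566)–(1.28806, -0.2532, 0)  len=0.5665
  (v26,v2,v27) [-+-] → (1.28806, -0.2532, 0)–(1.37531, -0.2532, -0.0872583)  len=0.1234
  (v27,v2,v3) [-++] → (1.37531, -0.2532, -0.0872583)–(1.80806, -0.2532, -0.52)  len=0.6120
  (v27,v3,v24) [-+-] → (1.80806, -0.2532, -0.52)–(1.87681, -0.2532, -0.451264)  len=0.0972
  (v24,v3,v0) [-++] → (1.87681, -0.2532, -0.451264)–(2.32807, -0.2532, 0)  len=0.6382

Chained into 2 loop(s):
  loop 1: 8 segments, perimeter = 2.7997
  loop 2: 8 segments, perimeter = 2.9416
Total perimeter = 5.741

loops=2 perimeter=5.741


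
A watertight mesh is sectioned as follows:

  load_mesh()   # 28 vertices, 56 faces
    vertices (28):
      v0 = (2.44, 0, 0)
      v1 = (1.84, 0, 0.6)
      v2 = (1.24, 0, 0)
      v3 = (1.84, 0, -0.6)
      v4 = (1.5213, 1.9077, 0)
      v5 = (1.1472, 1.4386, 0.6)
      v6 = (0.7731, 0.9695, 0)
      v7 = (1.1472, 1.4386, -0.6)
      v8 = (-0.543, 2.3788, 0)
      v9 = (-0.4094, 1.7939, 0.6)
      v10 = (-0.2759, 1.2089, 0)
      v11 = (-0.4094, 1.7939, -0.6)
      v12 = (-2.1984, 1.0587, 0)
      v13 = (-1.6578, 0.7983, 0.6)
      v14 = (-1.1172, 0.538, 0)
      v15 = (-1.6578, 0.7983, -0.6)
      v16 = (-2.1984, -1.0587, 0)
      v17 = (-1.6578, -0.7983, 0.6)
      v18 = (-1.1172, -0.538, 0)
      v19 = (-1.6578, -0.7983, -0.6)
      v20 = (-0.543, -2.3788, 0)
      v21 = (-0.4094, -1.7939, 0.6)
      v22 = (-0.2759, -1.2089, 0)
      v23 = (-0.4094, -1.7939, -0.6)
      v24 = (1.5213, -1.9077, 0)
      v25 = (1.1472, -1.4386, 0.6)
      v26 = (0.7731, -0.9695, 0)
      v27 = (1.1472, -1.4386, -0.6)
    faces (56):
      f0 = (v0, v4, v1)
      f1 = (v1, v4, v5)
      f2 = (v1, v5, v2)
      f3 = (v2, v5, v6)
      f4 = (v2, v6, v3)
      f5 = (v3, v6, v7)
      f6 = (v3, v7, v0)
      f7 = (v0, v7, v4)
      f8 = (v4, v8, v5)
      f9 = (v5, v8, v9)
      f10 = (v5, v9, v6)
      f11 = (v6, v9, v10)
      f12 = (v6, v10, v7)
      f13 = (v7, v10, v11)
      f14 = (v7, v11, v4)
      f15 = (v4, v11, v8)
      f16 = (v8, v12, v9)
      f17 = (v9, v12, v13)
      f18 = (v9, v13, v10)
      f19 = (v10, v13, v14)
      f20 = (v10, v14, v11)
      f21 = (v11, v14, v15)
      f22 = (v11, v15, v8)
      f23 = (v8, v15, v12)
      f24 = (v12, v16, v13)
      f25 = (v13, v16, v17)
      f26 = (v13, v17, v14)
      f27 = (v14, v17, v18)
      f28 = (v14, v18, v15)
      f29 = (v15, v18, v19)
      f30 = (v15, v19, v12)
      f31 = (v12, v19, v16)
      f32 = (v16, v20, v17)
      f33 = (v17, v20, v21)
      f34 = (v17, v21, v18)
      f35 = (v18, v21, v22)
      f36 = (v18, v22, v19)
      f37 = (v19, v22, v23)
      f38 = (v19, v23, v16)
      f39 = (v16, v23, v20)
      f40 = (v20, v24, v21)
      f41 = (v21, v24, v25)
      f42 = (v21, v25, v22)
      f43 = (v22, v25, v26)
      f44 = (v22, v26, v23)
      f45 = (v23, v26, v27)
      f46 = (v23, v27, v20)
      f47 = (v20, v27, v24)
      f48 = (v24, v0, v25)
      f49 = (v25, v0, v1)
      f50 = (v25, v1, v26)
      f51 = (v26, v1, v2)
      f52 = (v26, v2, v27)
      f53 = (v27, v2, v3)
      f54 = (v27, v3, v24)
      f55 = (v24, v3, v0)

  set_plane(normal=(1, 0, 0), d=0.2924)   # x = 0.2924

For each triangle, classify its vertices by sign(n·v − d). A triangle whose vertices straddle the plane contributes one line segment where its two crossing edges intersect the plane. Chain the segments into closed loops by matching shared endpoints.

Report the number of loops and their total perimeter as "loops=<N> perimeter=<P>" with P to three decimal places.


loops=2 perimeter=6.536

Straddling triangles (16 of 56):
  (v4,v8,v5) [+-+] → (0.2924, 2.18815, 0)–(0.2924, 1.9141, 0.296557)  len=0.4038
  (v5,v8,v9) [+--] → (0.2924, 1.9141, 0.296557)–(0.2924, 1.63371, 0.6)  len=0.4132
  (v5,v9,v6) [+-+] → (0.2924, 1.63371, 0.6)–(0.2924, 1.30463, 0.243907)  len=0.4849
  (v6,v9,v10) [+--] → (0.2924, 1.30463, 0.243907)–(0.2924, 1.0792, 0)  len=0.3321
  (v6,v10,v7) [+-+] → (0.2924, 1.0792, 0)–(0.2924, 1.30063, -0.239604)  len=0.3262
  (v7,v10,v11) [+--] → (0.2924, 1.30063, -0.239604)–(0.2924, 1.63371, -0.6)  len=0.4907
  (v7,v11,v4) [+-+] → (0.2924, 1.63371, -0.6)–(0.2924, 1.83527, -0.381903)  len=0.2970
  (v4,v11,v8) [+--] → (0.2924, 1.83527, -0.381903)–(0.2924, 2.18815, 0)  len=0.5200
  (v20,v24,v21) [-+-] → (0.2924, -2.18815, 0)–(0.2924, -1.83527, 0.381903)  len=0.5200
  (v21,v24,v25) [-++] → (0.2924, -1.83527, 0.381903)–(0.2924, -1.63371, 0.6)  len=0.2970
  (v21,v25,v22) [-+-] → (0.2924, -1.63371, 0.6)–(0.2924, -1.30063, 0.239604)  len=0.4907
  (v22,v25,v26) [-++] → (0.2924, -1.30063, 0.239604)–(0.2924, -1.0792, 0)  len=0.3262
  (v22,v26,v23) [-+-] → (0.2924, -1.0792, 0)–(0.2924, -1.30463, -0.243907)  len=0.3321
  (v23,v26,v27) [-++] → (0.2924, -1.30463, -0.243907)–(0.2924, -1.63371, -0.6)  len=0.4849
  (v23,v27,v20) [-+-] → (0.2924, -1.63371, -0.6)–(0.2924, -1.9141, -0.296557)  len=0.4132
  (v20,v27,v24) [-++] → (0.2924, -1.9141, -0.296557)–(0.2924, -2.18815, 0)  len=0.4038

Chained into 2 loop(s):
  loop 1: 8 segments, perimeter = 3.2679
  loop 2: 8 segments, perimeter = 3.2679
Total perimeter = 6.536


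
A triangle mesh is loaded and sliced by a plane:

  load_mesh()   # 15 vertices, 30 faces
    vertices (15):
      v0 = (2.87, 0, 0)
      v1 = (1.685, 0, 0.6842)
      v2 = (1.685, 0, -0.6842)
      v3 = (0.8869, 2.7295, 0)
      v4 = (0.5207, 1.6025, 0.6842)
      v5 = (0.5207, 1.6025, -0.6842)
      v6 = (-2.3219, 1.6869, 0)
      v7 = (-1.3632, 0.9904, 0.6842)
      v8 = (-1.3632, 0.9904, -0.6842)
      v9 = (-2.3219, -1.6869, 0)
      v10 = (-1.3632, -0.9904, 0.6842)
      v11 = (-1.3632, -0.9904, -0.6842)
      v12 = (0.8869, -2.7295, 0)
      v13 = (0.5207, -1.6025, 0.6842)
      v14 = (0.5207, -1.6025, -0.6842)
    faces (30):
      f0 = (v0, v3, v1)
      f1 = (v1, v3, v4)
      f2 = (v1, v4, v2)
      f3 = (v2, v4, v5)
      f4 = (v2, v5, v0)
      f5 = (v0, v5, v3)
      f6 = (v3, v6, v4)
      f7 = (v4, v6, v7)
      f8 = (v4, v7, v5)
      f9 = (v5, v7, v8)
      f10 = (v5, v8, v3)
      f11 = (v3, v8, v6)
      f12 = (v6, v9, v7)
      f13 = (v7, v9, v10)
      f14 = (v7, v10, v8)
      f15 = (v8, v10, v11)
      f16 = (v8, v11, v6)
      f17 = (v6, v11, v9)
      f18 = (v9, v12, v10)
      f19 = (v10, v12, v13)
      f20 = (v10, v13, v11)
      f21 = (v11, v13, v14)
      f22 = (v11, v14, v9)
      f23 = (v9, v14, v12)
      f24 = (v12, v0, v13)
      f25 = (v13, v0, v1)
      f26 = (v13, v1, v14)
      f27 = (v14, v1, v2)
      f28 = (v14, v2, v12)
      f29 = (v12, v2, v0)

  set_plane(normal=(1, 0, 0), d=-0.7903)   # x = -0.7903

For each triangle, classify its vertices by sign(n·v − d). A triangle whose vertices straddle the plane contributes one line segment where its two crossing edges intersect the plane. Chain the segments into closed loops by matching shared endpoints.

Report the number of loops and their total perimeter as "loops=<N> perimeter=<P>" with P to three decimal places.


Straddling triangles (12 of 30):
  (v3,v6,v4) [+-+] → (-0.7903, 2.18455, 0)–(-0.7903, 1.64143, 0.368649)  len=0.6564
  (v4,v6,v7) [+--] → (-0.7903, 1.64143, 0.368649)–(-0.7903, 1.17654, 0.6842)  len=0.5619
  (v4,v7,v5) [+-+] → (-0.7903, 1.17654, 0.6842)–(-0.7903, 1.17654, 0.268065)  len=0.4161
  (v5,v7,v8) [+--] → (-0.7903, 1.17654, 0.268065)–(-0.7903, 1.17654, -0.6842)  len=0.9523
  (v5,v8,v3) [+-+] → (-0.7903, 1.17654, -0.6842)–(-0.7903, 1.43319, -0.509995)  len=0.3102
  (v3,v8,v6) [+--] → (-0.7903, 1.43319, -0.509995)–(-0.7903, 2.18455, 0)  len=0.9081
  (v9,v12,v10) [-+-] → (-0.7903, -2.18455, 0)–(-0.7903, -1.43319, 0.509995)  len=0.9081
  (v10,v12,v13) [-++] → (-0.7903, -1.43319, 0.509995)–(-0.7903, -1.17654, 0.6842)  len=0.3102
  (v10,v13,v11) [-+-] → (-0.7903, -1.17654, 0.6842)–(-0.7903, -1.17654, -0.268065)  len=0.9523
  (v11,v13,v14) [-++] → (-0.7903, -1.17654, -0.268065)–(-0.7903, -1.17654, -0.6842)  len=0.4161
  (v11,v14,v9) [-+-] → (-0.7903, -1.17654, -0.6842)–(-0.7903, -1.64143, -0.368649)  len=0.5619
  (v9,v14,v12) [-++] → (-0.7903, -1.64143, -0.368649)–(-0.7903, -2.18455, 0)  len=0.6564

Chained into 2 loop(s):
  loop 1: 6 segments, perimeter = 3.8050
  loop 2: 6 segments, perimeter = 3.8050
Total perimeter = 7.610

loops=2 perimeter=7.610


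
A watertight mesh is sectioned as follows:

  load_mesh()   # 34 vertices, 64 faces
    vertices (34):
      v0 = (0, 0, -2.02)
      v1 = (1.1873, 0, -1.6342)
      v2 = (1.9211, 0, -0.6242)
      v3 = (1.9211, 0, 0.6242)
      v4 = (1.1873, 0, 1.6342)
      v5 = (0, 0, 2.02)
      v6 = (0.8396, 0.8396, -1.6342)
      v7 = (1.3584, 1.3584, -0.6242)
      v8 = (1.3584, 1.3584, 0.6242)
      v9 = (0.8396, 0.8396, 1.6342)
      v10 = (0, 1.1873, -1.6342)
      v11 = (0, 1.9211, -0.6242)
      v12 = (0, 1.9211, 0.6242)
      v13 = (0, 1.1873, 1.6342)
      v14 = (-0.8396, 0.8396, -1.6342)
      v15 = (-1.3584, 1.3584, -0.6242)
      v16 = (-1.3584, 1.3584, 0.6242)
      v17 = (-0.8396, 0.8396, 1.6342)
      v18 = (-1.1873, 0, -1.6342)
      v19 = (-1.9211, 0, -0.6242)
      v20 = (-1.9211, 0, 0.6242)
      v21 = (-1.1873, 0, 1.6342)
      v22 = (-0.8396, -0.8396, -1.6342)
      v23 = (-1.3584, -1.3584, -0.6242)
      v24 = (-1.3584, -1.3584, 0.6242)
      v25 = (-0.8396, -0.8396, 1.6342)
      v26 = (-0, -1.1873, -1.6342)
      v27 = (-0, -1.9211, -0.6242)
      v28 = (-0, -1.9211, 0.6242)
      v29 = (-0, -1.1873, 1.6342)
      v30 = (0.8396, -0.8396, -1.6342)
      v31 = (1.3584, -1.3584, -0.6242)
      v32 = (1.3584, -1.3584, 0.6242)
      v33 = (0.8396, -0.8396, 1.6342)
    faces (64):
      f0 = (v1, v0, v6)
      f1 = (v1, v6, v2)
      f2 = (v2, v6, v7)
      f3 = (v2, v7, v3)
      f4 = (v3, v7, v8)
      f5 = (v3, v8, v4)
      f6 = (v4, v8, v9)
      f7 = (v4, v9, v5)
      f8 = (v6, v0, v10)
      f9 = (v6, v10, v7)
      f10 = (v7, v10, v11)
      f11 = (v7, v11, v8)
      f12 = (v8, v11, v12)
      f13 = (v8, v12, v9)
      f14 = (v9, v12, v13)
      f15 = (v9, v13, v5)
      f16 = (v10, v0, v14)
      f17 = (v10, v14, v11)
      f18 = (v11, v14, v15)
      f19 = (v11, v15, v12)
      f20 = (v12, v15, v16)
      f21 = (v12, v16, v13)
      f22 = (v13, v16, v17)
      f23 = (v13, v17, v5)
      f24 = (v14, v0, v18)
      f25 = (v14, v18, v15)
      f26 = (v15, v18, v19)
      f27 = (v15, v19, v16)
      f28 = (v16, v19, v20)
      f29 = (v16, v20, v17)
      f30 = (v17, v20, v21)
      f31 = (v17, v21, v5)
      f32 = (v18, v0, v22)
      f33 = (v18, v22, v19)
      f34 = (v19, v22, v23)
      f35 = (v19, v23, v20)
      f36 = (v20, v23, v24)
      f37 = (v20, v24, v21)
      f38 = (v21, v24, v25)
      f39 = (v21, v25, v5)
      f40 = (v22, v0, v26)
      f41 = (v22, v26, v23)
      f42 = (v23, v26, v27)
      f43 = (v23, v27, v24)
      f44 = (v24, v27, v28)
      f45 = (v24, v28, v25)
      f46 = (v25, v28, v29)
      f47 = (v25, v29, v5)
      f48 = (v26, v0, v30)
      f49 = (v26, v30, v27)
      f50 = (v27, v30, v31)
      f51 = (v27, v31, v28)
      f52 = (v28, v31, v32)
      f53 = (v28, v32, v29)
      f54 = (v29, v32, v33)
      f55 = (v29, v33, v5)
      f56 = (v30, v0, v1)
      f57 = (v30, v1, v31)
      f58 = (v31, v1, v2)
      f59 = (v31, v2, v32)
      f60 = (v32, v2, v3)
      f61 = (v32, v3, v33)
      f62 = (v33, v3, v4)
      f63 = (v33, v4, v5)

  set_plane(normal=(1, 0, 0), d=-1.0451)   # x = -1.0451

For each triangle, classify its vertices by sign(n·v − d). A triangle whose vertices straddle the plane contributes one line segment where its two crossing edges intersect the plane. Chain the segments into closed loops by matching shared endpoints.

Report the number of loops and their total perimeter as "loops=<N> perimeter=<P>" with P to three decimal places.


Straddling triangles (20 of 64):
  (v11,v14,v15) [++-] → (-1.0451, 1.0451, -1.23413)–(-1.0451, 1.48818, -0.6242)  len=0.7539
  (v11,v15,v12) [+-+] → (-1.0451, 1.48818, -0.6242)–(-1.0451, 1.48818, -0.33627)  len=0.2879
  (v12,v15,v16) [+--] → (-1.0451, 1.48818, -0.33627)–(-1.0451, 1.48818, 0.6242)  len=0.9605
  (v12,v16,v13) [+-+] → (-1.0451, 1.48818, 0.6242)–(-1.0451, 1.31894, 0.857145)  len=0.2879
  (v13,v16,v17) [+-+] → (-1.0451, 1.31894, 0.857145)–(-1.0451, 1.0451, 1.23413)  len=0.4659
  (v14,v0,v18) [++-] → (-1.0451, 0, -1.68041)–(-1.0451, 0.343374, -1.6342)  len=0.3465
  (v14,v18,v15) [+--] → (-1.0451, 0.343374, -1.6342)–(-1.0451, 1.0451, -1.23413)  len=0.8078
  (v16,v20,v17) [--+] → (-1.0451, 0.680064, 1.44229)–(-1.0451, 1.0451, 1.23413)  len=0.4202
  (v17,v20,v21) [+--] → (-1.0451, 0.680064, 1.44229)–(-1.0451, 0.343374, 1.6342)  len=0.3875
  (v17,v21,v5) [+-+] → (-1.0451, 0.343374, 1.6342)–(-1.0451, 0, 1.68041)  len=0.3465
  (v18,v0,v22) [-++] → (-1.0451, 0, -1.68041)–(-1.0451, -0.343374, -1.6342)  len=0.3465
  (v18,v22,v19) [-+-] → (-1.0451, -0.343374, -1.6342)–(-1.0451, -0.680064, -1.44229)  len=0.3875
  (v19,v22,v23) [-+-] → (-1.0451, -0.680064, -1.44229)–(-1.0451, -1.0451, -1.23413)  len=0.4202
  (v21,v24,v25) [--+] → (-1.0451, -1.0451, 1.23413)–(-1.0451, -0.343374, 1.6342)  len=0.8078
  (v21,v25,v5) [-++] → (-1.0451, -0.343374, 1.6342)–(-1.0451, 0, 1.68041)  len=0.3465
  (v22,v26,v23) [++-] → (-1.0451, -1.31894, -0.857145)–(-1.0451, -1.0451, -1.23413)  len=0.4659
  (v23,v26,v27) [-++] → (-1.0451, -1.31894, -0.857145)–(-1.0451, -1.48818, -0.6242)  len=0.2879
  (v23,v27,v24) [-+-] → (-1.0451, -1.48818, -0.6242)–(-1.0451, -1.48818, 0.33627)  len=0.9605
  (v24,v27,v28) [-++] → (-1.0451, -1.48818, 0.33627)–(-1.0451, -1.48818, 0.6242)  len=0.2879
  (v24,v28,v25) [-++] → (-1.0451, -1.48818, 0.6242)–(-1.0451, -1.0451, 1.23413)  len=0.7539

Chained into 1 loop(s):
  loop 1: 20 segments, perimeter = 10.1292
Total perimeter = 10.129

loops=1 perimeter=10.129
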